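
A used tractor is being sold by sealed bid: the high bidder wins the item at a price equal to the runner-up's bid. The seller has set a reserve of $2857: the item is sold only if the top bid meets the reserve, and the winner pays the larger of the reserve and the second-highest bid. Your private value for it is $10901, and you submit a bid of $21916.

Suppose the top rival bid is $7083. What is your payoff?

$3818

Your bid $21916 is the highest and exceeds the reserve.
Price = max(second-highest bid, reserve) = max($7083, $2857) = $7083.
Payoff = $10901 − $7083 = $3818.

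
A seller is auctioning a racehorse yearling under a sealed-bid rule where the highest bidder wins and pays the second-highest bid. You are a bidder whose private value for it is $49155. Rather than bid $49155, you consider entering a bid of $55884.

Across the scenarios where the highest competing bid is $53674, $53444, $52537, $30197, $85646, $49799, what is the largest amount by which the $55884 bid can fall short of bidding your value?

$53674: truthful gives $0, deviation gives −$4519 → loss $4519.
$53444: truthful gives $0, deviation gives −$4289 → loss $4289.
$52537: truthful gives $0, deviation gives −$3382 → loss $3382.
$30197: same outcome either way → loss $0.
$85646: same outcome either way → loss $0.
$49799: truthful gives $0, deviation gives −$644 → loss $644.
Maximum loss: $4519.

$4519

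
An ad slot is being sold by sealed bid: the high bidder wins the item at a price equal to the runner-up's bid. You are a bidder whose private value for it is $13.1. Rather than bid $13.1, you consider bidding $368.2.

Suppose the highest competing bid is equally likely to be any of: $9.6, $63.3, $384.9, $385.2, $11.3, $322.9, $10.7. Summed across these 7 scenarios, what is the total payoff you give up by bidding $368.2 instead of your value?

The deviation costs you only when the competing bid falls strictly between $13.1 and $368.2; elsewhere both bids give the same outcome.
$9.6: outcomes coincide → loss $0.
$63.3: truthful payoff $0, deviation payoff −$50.2 → loss $50.2.
$384.9: outcomes coincide → loss $0.
$385.2: outcomes coincide → loss $0.
$11.3: outcomes coincide → loss $0.
$322.9: truthful payoff $0, deviation payoff −$309.8 → loss $309.8.
$10.7: outcomes coincide → loss $0.
Total loss = $50.2 + $309.8 = $360.

$360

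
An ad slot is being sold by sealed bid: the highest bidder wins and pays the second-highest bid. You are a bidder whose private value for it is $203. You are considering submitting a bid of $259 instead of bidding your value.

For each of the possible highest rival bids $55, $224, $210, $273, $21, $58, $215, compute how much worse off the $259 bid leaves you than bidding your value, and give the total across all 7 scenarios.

$40

The deviation costs you only when the competing bid falls strictly between $203 and $259; elsewhere both bids give the same outcome.
$55: outcomes coincide → loss $0.
$224: truthful payoff $0, deviation payoff −$21 → loss $21.
$210: truthful payoff $0, deviation payoff −$7 → loss $7.
$273: outcomes coincide → loss $0.
$21: outcomes coincide → loss $0.
$58: outcomes coincide → loss $0.
$215: truthful payoff $0, deviation payoff −$12 → loss $12.
Total loss = $21 + $7 + $12 = $40.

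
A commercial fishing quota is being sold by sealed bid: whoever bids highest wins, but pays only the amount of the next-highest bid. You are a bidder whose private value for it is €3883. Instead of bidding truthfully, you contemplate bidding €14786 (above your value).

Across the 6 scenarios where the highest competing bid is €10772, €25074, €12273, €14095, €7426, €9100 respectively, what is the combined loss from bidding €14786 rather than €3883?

€34251

The deviation costs you only when the competing bid falls strictly between €3883 and €14786; elsewhere both bids give the same outcome.
€10772: truthful payoff €0, deviation payoff −€6889 → loss €6889.
€25074: outcomes coincide → loss €0.
€12273: truthful payoff €0, deviation payoff −€8390 → loss €8390.
€14095: truthful payoff €0, deviation payoff −€10212 → loss €10212.
€7426: truthful payoff €0, deviation payoff −€3543 → loss €3543.
€9100: truthful payoff €0, deviation payoff −€5217 → loss €5217.
Total loss = €6889 + €8390 + €10212 + €3543 + €5217 = €34251.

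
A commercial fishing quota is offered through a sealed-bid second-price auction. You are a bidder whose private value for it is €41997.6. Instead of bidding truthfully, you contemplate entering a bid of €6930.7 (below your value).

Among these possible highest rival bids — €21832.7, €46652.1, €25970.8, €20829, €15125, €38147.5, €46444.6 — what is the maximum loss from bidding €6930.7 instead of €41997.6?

€21832.7: truthful gives €20164.9, deviation gives €0 → loss €20164.9.
€46652.1: same outcome either way → loss €0.
€25970.8: truthful gives €16026.8, deviation gives €0 → loss €16026.8.
€20829: truthful gives €21168.6, deviation gives €0 → loss €21168.6.
€15125: truthful gives €26872.6, deviation gives €0 → loss €26872.6.
€38147.5: truthful gives €3850.1, deviation gives €0 → loss €3850.1.
€46444.6: same outcome either way → loss €0.
Maximum loss: €26872.6.

€26872.6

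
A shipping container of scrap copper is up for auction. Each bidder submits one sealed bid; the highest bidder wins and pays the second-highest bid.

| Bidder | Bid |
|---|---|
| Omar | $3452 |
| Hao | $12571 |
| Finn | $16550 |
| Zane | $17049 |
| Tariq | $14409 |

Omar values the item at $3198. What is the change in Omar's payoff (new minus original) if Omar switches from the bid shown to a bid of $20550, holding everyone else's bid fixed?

The highest bid among the other bidders is $17049; Omar's bid doesn't change that.
Original bid $3452: Omar is not highest (top rival bid is $17049); payoff $0.
Alternative bid $20550: Omar is highest, pays the top rival bid $17049; payoff $3198 − $17049 = −$13851.
Change in payoff = −$13851 − ($0) = −$13851.

−$13851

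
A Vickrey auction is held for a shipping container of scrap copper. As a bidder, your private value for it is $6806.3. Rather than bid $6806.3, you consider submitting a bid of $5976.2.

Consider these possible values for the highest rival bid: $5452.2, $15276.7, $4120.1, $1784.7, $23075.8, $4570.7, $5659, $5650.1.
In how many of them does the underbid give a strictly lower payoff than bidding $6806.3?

The deviation hurts exactly when the highest competing bid lies strictly between $5976.2 and $6806.3 — underbidding then forfeits a profitable win.
$5452.2: below both → same outcome either way.
$15276.7: above both → same outcome either way.
$4120.1: below both → same outcome either way.
$1784.7: below both → same outcome either way.
$23075.8: above both → same outcome either way.
$4570.7: below both → same outcome either way.
$5659: below both → same outcome either way.
$5650.1: below both → same outcome either way.
Count: 0.

0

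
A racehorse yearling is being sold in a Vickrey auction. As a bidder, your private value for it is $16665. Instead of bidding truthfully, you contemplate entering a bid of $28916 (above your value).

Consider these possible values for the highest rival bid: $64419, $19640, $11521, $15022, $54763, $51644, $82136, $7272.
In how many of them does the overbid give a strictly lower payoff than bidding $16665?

The deviation hurts exactly when the highest competing bid lies strictly between $16665 and $28916 — overbidding then wins at a price above your value.
$64419: above both → same outcome either way.
$19640: inside the interval → strictly worse (loss $2975).
$11521: below both → same outcome either way.
$15022: below both → same outcome either way.
$54763: above both → same outcome either way.
$51644: above both → same outcome either way.
$82136: above both → same outcome either way.
$7272: below both → same outcome either way.
Count: 1.

1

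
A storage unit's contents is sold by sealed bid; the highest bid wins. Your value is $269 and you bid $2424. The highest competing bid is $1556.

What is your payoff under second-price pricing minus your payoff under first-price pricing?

You have the highest bid, so you win under either rule.
Second-price: pay $1556 → payoff −$1287.
First-price: pay your own bid $2424 → payoff −$2155.
Difference = −$1287 − (−$2155) = $868.

$868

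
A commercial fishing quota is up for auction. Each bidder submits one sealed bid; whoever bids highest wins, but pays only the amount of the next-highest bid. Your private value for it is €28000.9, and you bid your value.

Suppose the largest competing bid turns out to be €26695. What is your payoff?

€1305.9

Your bid €28000.9 exceeds the highest competing bid €26695, so you win.
In a second-price auction the winner pays the second-highest bid, €26695.
Payoff = value − price = €28000.9 − €26695 = €1305.9.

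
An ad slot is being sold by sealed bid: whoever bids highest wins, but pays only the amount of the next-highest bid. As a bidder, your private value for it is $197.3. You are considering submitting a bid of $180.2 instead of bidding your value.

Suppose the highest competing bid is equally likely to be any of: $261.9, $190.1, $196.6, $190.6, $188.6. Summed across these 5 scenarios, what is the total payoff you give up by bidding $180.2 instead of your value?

The deviation costs you only when the competing bid falls strictly between $180.2 and $197.3; elsewhere both bids give the same outcome.
$261.9: outcomes coincide → loss $0.
$190.1: truthful payoff $7.2, deviation payoff $0 → loss $7.2.
$196.6: truthful payoff $0.7, deviation payoff $0 → loss $0.7.
$190.6: truthful payoff $6.7, deviation payoff $0 → loss $6.7.
$188.6: truthful payoff $8.7, deviation payoff $0 → loss $8.7.
Total loss = $7.2 + $0.7 + $6.7 + $8.7 = $23.3.

$23.3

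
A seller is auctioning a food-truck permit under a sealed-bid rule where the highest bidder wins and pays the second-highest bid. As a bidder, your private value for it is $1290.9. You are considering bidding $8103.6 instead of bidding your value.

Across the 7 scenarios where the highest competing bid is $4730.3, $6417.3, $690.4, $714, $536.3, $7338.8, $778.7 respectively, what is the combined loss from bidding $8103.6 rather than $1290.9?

The deviation costs you only when the competing bid falls strictly between $1290.9 and $8103.6; elsewhere both bids give the same outcome.
$4730.3: truthful payoff $0, deviation payoff −$3439.4 → loss $3439.4.
$6417.3: truthful payoff $0, deviation payoff −$5126.4 → loss $5126.4.
$690.4: outcomes coincide → loss $0.
$714: outcomes coincide → loss $0.
$536.3: outcomes coincide → loss $0.
$7338.8: truthful payoff $0, deviation payoff −$6047.9 → loss $6047.9.
$778.7: outcomes coincide → loss $0.
Total loss = $3439.4 + $5126.4 + $6047.9 = $14613.7.
Truthful bidding weakly dominates here: raising your bid can only win items priced above your value, and lowering it can only forfeit items priced below.

$14613.7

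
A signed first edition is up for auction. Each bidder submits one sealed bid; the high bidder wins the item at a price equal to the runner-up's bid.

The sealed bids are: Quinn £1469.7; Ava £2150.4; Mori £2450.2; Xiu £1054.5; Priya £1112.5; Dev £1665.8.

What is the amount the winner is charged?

£2150.4

Highest bid: Mori at £2450.2, so Mori wins.
Second-highest bid: Ava at £2150.4 — that is the price the winner pays.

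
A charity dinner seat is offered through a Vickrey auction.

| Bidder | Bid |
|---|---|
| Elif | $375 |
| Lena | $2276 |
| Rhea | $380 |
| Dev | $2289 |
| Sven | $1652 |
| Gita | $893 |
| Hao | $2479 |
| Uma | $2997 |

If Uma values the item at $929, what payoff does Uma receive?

Highest bid: Uma at $2997, so Uma wins.
Second-highest bid: Hao at $2479 — that is the price the winner pays.
Uma's payoff = value − price = $929 − $2479 = −$1550.

−$1550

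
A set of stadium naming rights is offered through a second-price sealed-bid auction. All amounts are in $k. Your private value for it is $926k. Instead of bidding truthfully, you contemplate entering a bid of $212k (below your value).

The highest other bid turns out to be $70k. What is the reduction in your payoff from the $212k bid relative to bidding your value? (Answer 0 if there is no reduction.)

Bidding your value $926k: you win (since $926k > $70k) and pay $70k. Payoff $856k.
Bidding $212k: you win and pay $70k. Payoff $926k − $70k = $856k.
Difference = $856k − $856k = $0k; both bids lead to the same outcome because the competing bid is below both your value and your alternative bid.
In a second-price auction your bid sets only whether you win, not what you pay, so bidding your true value is weakly dominant.

$0k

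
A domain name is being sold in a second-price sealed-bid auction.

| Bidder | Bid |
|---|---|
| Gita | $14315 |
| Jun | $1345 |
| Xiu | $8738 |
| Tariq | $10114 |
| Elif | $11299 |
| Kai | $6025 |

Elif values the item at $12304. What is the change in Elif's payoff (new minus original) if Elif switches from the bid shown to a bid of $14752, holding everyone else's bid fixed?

The highest bid among the other bidders is $14315; Elif's bid doesn't change that.
Original bid $11299: Elif is not highest (top rival bid is $14315); payoff $0.
Alternative bid $14752: Elif is highest, pays the top rival bid $14315; payoff $12304 − $14315 = −$2011.
Change in payoff = −$2011 − ($0) = −$2011.

−$2011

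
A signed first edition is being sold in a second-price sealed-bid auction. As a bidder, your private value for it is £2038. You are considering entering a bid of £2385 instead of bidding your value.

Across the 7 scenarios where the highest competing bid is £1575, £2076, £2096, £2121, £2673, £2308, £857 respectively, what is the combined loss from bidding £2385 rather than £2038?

£449

The deviation costs you only when the competing bid falls strictly between £2038 and £2385; elsewhere both bids give the same outcome.
£1575: outcomes coincide → loss £0.
£2076: truthful payoff £0, deviation payoff −£38 → loss £38.
£2096: truthful payoff £0, deviation payoff −£58 → loss £58.
£2121: truthful payoff £0, deviation payoff −£83 → loss £83.
£2673: outcomes coincide → loss £0.
£2308: truthful payoff £0, deviation payoff −£270 → loss £270.
£857: outcomes coincide → loss £0.
Total loss = £38 + £58 + £83 + £270 = £449.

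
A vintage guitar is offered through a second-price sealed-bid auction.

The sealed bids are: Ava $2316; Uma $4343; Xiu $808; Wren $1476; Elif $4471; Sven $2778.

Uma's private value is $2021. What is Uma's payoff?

Highest bid: Elif at $4471, so Elif wins.
Second-highest bid: Uma at $4343 — that is the price the winner pays.
Uma did not win, so Uma pays nothing and receives nothing: payoff $0.

$0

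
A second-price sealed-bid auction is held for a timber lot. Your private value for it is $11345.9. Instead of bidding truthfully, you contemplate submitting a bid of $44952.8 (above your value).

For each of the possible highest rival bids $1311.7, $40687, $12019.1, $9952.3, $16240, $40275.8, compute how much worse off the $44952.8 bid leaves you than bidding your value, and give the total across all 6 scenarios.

$63838.3

The deviation costs you only when the competing bid falls strictly between $11345.9 and $44952.8; elsewhere both bids give the same outcome.
$1311.7: outcomes coincide → loss $0.
$40687: truthful payoff $0, deviation payoff −$29341.1 → loss $29341.1.
$12019.1: truthful payoff $0, deviation payoff −$673.2 → loss $673.2.
$9952.3: outcomes coincide → loss $0.
$16240: truthful payoff $0, deviation payoff −$4894.1 → loss $4894.1.
$40275.8: truthful payoff $0, deviation payoff −$28929.9 → loss $28929.9.
Total loss = $29341.1 + $673.2 + $4894.1 + $28929.9 = $63838.3.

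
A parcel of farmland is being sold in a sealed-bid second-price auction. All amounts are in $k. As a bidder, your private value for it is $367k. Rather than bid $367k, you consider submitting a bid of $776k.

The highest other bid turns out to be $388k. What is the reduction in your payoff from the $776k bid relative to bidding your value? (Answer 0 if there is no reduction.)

Bidding your value $367k: you lose (since $367k < $388k). Payoff $0k.
Bidding $776k: you win and pay $388k. Payoff $367k − $388k = −$21k.
The competing bid $388k lies between your value and your inflated bid, so overbidding wins an item priced above your value.
Loss from deviating = $0k − (−$21k) = $21k.

$21k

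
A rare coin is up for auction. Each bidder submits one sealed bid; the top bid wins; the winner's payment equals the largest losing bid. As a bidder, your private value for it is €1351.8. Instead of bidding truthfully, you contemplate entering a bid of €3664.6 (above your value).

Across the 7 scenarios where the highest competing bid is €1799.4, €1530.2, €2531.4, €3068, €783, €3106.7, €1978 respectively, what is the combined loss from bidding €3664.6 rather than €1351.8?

The deviation costs you only when the competing bid falls strictly between €1351.8 and €3664.6; elsewhere both bids give the same outcome.
€1799.4: truthful payoff €0, deviation payoff −€447.6 → loss €447.6.
€1530.2: truthful payoff €0, deviation payoff −€178.4 → loss €178.4.
€2531.4: truthful payoff €0, deviation payoff −€1179.6 → loss €1179.6.
€3068: truthful payoff €0, deviation payoff −€1716.2 → loss €1716.2.
€783: outcomes coincide → loss €0.
€3106.7: truthful payoff €0, deviation payoff −€1754.9 → loss €1754.9.
€1978: truthful payoff €0, deviation payoff −€626.2 → loss €626.2.
Total loss = €447.6 + €178.4 + €1179.6 + €1716.2 + €1754.9 + €626.2 = €5902.9.

€5902.9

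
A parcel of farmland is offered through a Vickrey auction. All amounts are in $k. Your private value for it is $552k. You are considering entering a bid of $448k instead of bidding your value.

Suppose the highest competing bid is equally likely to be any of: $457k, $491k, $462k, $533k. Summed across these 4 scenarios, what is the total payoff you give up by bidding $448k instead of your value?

$265k

The deviation costs you only when the competing bid falls strictly between $448k and $552k; elsewhere both bids give the same outcome.
$457k: truthful payoff $95k, deviation payoff $0k → loss $95k.
$491k: truthful payoff $61k, deviation payoff $0k → loss $61k.
$462k: truthful payoff $90k, deviation payoff $0k → loss $90k.
$533k: truthful payoff $19k, deviation payoff $0k → loss $19k.
Total loss = $95k + $61k + $90k + $19k = $265k.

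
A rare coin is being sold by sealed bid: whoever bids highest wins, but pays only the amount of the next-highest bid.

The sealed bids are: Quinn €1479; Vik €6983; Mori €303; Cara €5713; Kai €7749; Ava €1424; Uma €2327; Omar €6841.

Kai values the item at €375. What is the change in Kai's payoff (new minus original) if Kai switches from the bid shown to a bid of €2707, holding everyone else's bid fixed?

€6608

The highest bid among the other bidders is €6983; Kai's bid doesn't change that.
Original bid €7749: Kai is highest, pays the top rival bid €6983; payoff €375 − €6983 = −€6608.
Alternative bid €2707: Kai is not highest (top rival bid is €6983); payoff €0.
Change in payoff = €0 − (−€6608) = €6608.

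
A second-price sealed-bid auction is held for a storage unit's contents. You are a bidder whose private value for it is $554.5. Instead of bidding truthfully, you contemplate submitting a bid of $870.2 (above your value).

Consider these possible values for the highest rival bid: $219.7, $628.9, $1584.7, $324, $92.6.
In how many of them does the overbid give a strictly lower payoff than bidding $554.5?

The deviation hurts exactly when the highest competing bid lies strictly between $554.5 and $870.2 — overbidding then wins at a price above your value.
$219.7: below both → same outcome either way.
$628.9: inside the interval → strictly worse (loss $74.4).
$1584.7: above both → same outcome either way.
$324: below both → same outcome either way.
$92.6: below both → same outcome either way.
Count: 1.

1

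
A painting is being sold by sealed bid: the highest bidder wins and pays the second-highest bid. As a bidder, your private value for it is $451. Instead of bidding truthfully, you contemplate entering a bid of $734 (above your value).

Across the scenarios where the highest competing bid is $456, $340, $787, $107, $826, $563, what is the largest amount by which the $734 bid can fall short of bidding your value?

$112

$456: truthful gives $0, deviation gives −$5 → loss $5.
$340: same outcome either way → loss $0.
$787: same outcome either way → loss $0.
$107: same outcome either way → loss $0.
$826: same outcome either way → loss $0.
$563: truthful gives $0, deviation gives −$112 → loss $112.
Maximum loss: $112.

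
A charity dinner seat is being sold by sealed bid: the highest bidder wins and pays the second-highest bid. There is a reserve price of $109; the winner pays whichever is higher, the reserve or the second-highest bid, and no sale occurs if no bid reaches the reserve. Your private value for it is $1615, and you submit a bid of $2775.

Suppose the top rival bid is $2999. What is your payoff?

$0

Your bid $2775 is below the highest competing bid $2999, so you lose. Payoff $0.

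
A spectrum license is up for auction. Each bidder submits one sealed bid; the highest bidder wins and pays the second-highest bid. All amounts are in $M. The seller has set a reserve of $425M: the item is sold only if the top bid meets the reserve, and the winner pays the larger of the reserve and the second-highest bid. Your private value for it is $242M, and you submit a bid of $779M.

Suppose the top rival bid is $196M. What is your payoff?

−$183M

Your bid $779M is the highest and exceeds the reserve.
Price = max(second-highest bid, reserve) = max($196M, $425M) = $425M.
Payoff = $242M − $425M = −$183M.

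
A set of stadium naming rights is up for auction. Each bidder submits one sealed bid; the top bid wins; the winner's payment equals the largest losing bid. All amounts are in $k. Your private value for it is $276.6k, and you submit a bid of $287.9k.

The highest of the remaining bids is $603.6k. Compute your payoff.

Your bid $287.9k is below the highest competing bid $603.6k, so you lose.
A losing bidder pays nothing and receives nothing: payoff = $0k.

$0k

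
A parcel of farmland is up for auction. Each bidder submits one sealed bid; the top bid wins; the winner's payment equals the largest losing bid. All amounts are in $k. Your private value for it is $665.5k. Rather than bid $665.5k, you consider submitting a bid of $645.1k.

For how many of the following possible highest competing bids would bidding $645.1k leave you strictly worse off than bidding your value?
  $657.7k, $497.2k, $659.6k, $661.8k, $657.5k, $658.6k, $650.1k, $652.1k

7

The deviation hurts exactly when the highest competing bid lies strictly between $645.1k and $665.5k — underbidding then forfeits a profitable win.
$657.7k: inside the interval → strictly worse (loss $7.8k).
$497.2k: below both → same outcome either way.
$659.6k: inside the interval → strictly worse (loss $5.9k).
$661.8k: inside the interval → strictly worse (loss $3.7k).
$657.5k: inside the interval → strictly worse (loss $8k).
$658.6k: inside the interval → strictly worse (loss $6.9k).
$650.1k: inside the interval → strictly worse (loss $15.4k).
$652.1k: inside the interval → strictly worse (loss $13.4k).
Count: 7.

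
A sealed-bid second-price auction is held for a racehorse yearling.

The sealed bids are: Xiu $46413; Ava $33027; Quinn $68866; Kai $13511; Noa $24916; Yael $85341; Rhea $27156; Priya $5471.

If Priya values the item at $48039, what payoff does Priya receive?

Highest bid: Yael at $85341, so Yael wins.
Second-highest bid: Quinn at $68866 — that is the price the winner pays.
Priya did not win, so Priya pays nothing and receives nothing: payoff $0.

$0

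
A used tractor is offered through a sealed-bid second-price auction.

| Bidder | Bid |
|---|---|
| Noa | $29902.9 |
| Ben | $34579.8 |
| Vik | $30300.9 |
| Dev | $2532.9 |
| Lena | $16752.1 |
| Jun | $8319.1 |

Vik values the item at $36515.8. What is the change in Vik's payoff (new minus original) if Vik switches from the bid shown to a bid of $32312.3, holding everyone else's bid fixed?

The highest bid among the other bidders is $34579.8; Vik's bid doesn't change that.
Original bid $30300.9: Vik is not highest (top rival bid is $34579.8); payoff $0.
Alternative bid $32312.3: Vik is not highest (top rival bid is $34579.8); payoff $0.
Change in payoff = $0 − ($0) = $0.

$0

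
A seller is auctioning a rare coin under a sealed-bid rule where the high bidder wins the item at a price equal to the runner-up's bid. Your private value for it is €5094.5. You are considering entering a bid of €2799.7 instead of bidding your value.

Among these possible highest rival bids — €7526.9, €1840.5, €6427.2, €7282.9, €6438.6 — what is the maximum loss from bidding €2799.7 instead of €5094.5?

€0

€7526.9: same outcome either way → loss €0.
€1840.5: same outcome either way → loss €0.
€6427.2: same outcome either way → loss €0.
€7282.9: same outcome either way → loss €0.
€6438.6: same outcome either way → loss €0.
Maximum loss: €0.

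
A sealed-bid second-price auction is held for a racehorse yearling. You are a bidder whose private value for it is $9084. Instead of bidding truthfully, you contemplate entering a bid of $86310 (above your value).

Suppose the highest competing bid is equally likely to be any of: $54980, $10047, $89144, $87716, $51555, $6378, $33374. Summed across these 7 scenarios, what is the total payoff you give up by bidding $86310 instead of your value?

The deviation costs you only when the competing bid falls strictly between $9084 and $86310; elsewhere both bids give the same outcome.
$54980: truthful payoff $0, deviation payoff −$45896 → loss $45896.
$10047: truthful payoff $0, deviation payoff −$963 → loss $963.
$89144: outcomes coincide → loss $0.
$87716: outcomes coincide → loss $0.
$51555: truthful payoff $0, deviation payoff −$42471 → loss $42471.
$6378: outcomes coincide → loss $0.
$33374: truthful payoff $0, deviation payoff −$24290 → loss $24290.
Total loss = $45896 + $963 + $42471 + $24290 = $113620.

$113620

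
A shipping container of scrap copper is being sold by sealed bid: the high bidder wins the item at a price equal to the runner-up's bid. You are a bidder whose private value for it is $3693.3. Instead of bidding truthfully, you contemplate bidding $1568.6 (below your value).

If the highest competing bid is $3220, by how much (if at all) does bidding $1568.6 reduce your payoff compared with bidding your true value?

$473.3

Bidding your value $3693.3: you win (since $3693.3 > $3220) and pay $3220. Payoff $473.3.
Bidding $1568.6: you lose. Payoff $0.
The competing bid $3220 lies between your shaded bid and your value, so underbidding forfeits an item you could have won at a profitable price.
Loss from deviating = $473.3 − ($0) = $473.3.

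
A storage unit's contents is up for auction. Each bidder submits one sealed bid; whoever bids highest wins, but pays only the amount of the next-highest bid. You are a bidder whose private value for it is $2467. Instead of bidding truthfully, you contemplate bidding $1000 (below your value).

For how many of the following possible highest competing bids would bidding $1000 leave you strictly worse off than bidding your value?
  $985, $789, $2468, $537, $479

The deviation hurts exactly when the highest competing bid lies strictly between $1000 and $2467 — underbidding then forfeits a profitable win.
$985: below both → same outcome either way.
$789: below both → same outcome either way.
$2468: above both → same outcome either way.
$537: below both → same outcome either way.
$479: below both → same outcome either way.
Count: 0.

0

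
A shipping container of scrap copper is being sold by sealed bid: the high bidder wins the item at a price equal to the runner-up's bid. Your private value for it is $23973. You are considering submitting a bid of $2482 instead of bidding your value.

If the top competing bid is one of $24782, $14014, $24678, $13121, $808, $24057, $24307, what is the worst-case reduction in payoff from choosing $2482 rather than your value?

$24782: same outcome either way → loss $0.
$14014: truthful gives $9959, deviation gives $0 → loss $9959.
$24678: same outcome either way → loss $0.
$13121: truthful gives $10852, deviation gives $0 → loss $10852.
$808: same outcome either way → loss $0.
$24057: same outcome either way → loss $0.
$24307: same outcome either way → loss $0.
Maximum loss: $10852.

$10852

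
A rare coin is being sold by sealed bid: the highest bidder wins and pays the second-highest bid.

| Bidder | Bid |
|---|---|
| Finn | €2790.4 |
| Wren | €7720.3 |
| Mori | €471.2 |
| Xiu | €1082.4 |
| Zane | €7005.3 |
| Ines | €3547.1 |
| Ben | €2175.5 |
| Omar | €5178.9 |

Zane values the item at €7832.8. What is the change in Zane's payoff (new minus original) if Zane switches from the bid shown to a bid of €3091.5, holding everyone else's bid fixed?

The highest bid among the other bidders is €7720.3; Zane's bid doesn't change that.
Original bid €7005.3: Zane is not highest (top rival bid is €7720.3); payoff €0.
Alternative bid €3091.5: Zane is not highest (top rival bid is €7720.3); payoff €0.
Change in payoff = €0 − (€0) = €0.

€0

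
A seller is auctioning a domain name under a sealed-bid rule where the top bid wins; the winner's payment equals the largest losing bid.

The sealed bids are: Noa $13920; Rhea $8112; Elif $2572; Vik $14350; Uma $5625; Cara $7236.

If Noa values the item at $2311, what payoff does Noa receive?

Highest bid: Vik at $14350, so Vik wins.
Second-highest bid: Noa at $13920 — that is the price the winner pays.
Noa did not win, so Noa pays nothing and receives nothing: payoff $0.

$0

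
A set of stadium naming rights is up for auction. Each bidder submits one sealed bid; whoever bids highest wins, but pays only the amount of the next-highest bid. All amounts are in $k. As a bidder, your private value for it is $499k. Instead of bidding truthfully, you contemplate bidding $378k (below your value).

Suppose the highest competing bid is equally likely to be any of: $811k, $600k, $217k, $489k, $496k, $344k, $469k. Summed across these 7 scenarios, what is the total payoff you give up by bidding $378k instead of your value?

The deviation costs you only when the competing bid falls strictly between $378k and $499k; elsewhere both bids give the same outcome.
$811k: outcomes coincide → loss $0k.
$600k: outcomes coincide → loss $0k.
$217k: outcomes coincide → loss $0k.
$489k: truthful payoff $10k, deviation payoff $0k → loss $10k.
$496k: truthful payoff $3k, deviation payoff $0k → loss $3k.
$344k: outcomes coincide → loss $0k.
$469k: truthful payoff $30k, deviation payoff $0k → loss $30k.
Total loss = $10k + $3k + $30k = $43k.
Truthful bidding weakly dominates here: raising your bid can only win items priced above your value, and lowering it can only forfeit items priced below.

$43k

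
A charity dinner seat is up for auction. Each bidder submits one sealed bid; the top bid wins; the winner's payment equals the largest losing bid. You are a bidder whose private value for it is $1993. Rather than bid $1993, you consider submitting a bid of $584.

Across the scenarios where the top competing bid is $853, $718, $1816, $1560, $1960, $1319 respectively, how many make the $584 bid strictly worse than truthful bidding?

6

The deviation hurts exactly when the highest competing bid lies strictly between $584 and $1993 — underbidding then forfeits a profitable win.
$853: inside the interval → strictly worse (loss $1140).
$718: inside the interval → strictly worse (loss $1275).
$1816: inside the interval → strictly worse (loss $177).
$1560: inside the interval → strictly worse (loss $433).
$1960: inside the interval → strictly worse (loss $33).
$1319: inside the interval → strictly worse (loss $674).
Count: 6.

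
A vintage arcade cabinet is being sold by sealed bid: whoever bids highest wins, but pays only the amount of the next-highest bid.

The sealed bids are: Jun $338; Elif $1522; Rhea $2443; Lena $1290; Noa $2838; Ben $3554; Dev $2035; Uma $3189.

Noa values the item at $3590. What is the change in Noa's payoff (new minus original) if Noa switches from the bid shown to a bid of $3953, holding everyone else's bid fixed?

The highest bid among the other bidders is $3554; Noa's bid doesn't change that.
Original bid $2838: Noa is not highest (top rival bid is $3554); payoff $0.
Alternative bid $3953: Noa is highest, pays the top rival bid $3554; payoff $3590 − $3554 = $36.
Change in payoff = $36 − ($0) = $36.

$36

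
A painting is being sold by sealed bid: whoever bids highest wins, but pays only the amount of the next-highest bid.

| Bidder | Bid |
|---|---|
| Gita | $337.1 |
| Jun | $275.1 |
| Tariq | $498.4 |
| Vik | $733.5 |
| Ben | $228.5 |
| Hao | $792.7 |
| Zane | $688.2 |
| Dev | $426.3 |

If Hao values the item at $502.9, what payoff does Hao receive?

Highest bid: Hao at $792.7, so Hao wins.
Second-highest bid: Vik at $733.5 — that is the price the winner pays.
Hao's payoff = value − price = $502.9 − $733.5 = −$230.6.

−$230.6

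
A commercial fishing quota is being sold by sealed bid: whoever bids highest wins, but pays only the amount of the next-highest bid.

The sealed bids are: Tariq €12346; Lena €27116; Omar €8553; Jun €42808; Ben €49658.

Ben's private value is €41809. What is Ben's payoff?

−€999

Highest bid: Ben at €49658, so Ben wins.
Second-highest bid: Jun at €42808 — that is the price the winner pays.
Ben's payoff = value − price = €41809 − €42808 = −€999.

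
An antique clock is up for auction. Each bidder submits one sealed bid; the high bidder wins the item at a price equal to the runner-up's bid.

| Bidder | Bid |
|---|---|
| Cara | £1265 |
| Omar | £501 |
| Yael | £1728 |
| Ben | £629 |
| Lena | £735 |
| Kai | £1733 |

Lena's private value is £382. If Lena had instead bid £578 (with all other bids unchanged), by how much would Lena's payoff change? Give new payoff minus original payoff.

£0

The highest bid among the other bidders is £1733; Lena's bid doesn't change that.
Original bid £735: Lena is not highest (top rival bid is £1733); payoff £0.
Alternative bid £578: Lena is not highest (top rival bid is £1733); payoff £0.
Change in payoff = £0 − (£0) = £0.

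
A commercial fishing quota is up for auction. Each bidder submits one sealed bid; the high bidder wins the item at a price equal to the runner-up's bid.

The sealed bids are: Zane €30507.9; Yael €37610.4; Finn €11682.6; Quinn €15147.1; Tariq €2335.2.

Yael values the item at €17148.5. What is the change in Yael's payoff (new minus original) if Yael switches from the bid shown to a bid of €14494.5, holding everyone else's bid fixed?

€13359.4

The highest bid among the other bidders is €30507.9; Yael's bid doesn't change that.
Original bid €37610.4: Yael is highest, pays the top rival bid €30507.9; payoff €17148.5 − €30507.9 = −€13359.4.
Alternative bid €14494.5: Yael is not highest (top rival bid is €30507.9); payoff €0.
Change in payoff = €0 − (−€13359.4) = €13359.4.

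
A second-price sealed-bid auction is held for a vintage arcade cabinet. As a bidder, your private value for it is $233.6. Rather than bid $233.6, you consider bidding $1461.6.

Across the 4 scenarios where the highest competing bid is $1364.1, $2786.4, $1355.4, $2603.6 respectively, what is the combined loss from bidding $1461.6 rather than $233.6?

The deviation costs you only when the competing bid falls strictly between $233.6 and $1461.6; elsewhere both bids give the same outcome.
$1364.1: truthful payoff $0, deviation payoff −$1130.5 → loss $1130.5.
$2786.4: outcomes coincide → loss $0.
$1355.4: truthful payoff $0, deviation payoff −$1121.8 → loss $1121.8.
$2603.6: outcomes coincide → loss $0.
Total loss = $1130.5 + $1121.8 = $2252.3.
In a second-price auction your bid sets only whether you win, not what you pay, so bidding your true value is weakly dominant.

$2252.3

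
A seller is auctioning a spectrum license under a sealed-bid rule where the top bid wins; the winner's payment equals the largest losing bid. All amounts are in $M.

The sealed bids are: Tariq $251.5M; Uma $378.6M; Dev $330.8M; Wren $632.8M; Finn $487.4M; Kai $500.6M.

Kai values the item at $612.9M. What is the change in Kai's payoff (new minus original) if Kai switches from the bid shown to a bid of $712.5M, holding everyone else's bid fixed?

−$19.9M

The highest bid among the other bidders is $632.8M; Kai's bid doesn't change that.
Original bid $500.6M: Kai is not highest (top rival bid is $632.8M); payoff $0M.
Alternative bid $712.5M: Kai is highest, pays the top rival bid $632.8M; payoff $612.9M − $632.8M = −$19.9M.
Change in payoff = −$19.9M − ($0M) = −$19.9M.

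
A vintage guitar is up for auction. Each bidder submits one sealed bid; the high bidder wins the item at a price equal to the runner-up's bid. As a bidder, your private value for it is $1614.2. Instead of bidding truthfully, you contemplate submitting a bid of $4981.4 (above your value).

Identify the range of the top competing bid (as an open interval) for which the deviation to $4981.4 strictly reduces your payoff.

($1614.2, $4981.4)

If the competing bid is below $1614.2, both bids win at the same price — no difference.
If it is above $4981.4, both bids lose — no difference.
If it lies strictly between $1614.2 and $4981.4, bidding your value loses (payoff 0) while bidding $4981.4 wins at a price above your value (payoff negative).
So the deviation strictly hurts on the open interval ($1614.2, $4981.4).
In a second-price auction your bid sets only whether you win, not what you pay, so bidding your true value is weakly dominant.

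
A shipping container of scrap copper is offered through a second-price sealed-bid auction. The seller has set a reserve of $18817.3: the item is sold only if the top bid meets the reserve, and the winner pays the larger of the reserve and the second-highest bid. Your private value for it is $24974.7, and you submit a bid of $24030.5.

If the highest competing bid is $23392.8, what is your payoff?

Your bid $24030.5 is the highest and exceeds the reserve.
Price = max(second-highest bid, reserve) = max($23392.8, $18817.3) = $23392.8.
Payoff = $24974.7 − $23392.8 = $1581.9.

$1581.9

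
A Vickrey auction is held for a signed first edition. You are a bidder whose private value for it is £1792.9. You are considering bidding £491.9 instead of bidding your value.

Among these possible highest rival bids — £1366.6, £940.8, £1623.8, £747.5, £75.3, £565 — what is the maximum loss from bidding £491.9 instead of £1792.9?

£1366.6: truthful gives £426.3, deviation gives £0 → loss £426.3.
£940.8: truthful gives £852.1, deviation gives £0 → loss £852.1.
£1623.8: truthful gives £169.1, deviation gives £0 → loss £169.1.
£747.5: truthful gives £1045.4, deviation gives £0 → loss £1045.4.
£75.3: same outcome either way → loss £0.
£565: truthful gives £1227.9, deviation gives £0 → loss £1227.9.
Maximum loss: £1227.9.

£1227.9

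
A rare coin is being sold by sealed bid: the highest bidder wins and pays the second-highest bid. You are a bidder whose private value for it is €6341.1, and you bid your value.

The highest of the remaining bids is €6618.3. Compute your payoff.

Your bid €6341.1 is below the highest competing bid €6618.3, so you lose.
A losing bidder pays nothing and receives nothing: payoff = €0.

€0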